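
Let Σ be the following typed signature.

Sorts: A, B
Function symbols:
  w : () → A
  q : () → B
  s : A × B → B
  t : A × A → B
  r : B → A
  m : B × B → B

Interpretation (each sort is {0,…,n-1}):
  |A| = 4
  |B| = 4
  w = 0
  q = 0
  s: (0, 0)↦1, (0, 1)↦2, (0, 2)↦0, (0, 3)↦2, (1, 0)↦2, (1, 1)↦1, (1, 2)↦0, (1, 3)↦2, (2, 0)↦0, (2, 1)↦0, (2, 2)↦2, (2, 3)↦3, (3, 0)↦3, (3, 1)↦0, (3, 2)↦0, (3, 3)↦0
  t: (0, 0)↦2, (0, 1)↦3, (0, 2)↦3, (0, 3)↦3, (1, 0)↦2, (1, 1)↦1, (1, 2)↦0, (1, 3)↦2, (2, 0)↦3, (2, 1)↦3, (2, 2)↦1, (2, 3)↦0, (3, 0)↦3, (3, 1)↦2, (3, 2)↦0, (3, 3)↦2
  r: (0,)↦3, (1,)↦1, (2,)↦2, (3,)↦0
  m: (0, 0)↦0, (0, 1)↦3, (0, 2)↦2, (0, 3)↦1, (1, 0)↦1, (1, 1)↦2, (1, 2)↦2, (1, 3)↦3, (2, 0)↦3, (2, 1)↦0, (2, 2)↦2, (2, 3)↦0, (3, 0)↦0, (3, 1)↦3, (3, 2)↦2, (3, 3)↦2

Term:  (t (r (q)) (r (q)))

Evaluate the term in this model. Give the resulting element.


  q = 0
  (r (q)) = r(0,) = 3
  q = 0
  (r (q)) = r(0,) = 3
  (t (r (q)) (r (q))) = t(3, 3) = 2

value = 2


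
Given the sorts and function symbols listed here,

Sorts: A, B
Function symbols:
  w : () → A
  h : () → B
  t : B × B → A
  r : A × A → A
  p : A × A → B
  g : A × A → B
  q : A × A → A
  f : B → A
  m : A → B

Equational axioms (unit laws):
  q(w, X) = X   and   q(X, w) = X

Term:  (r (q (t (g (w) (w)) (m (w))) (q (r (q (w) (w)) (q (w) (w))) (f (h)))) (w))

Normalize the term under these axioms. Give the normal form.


normal form = (r (q (t (g (w) (w)) (m (w))) (q (r (w) (w)) (f (h)))) (w))

1. (r (q (t (g (w) (w)) (m (w))) (q (r (q (w) (w)) (q (w) (w))) (f (h)))) (w))  →  (r (q (t (g (w) (w)) (m (w))) (q (r (w) (q (w) (w))) (f (h)))) (w))
2. (r (q (t (g (w) (w)) (m (w))) (q (r (w) (q (w) (w))) (f (h)))) (w))  →  (r (q (t (g (w) (w)) (m (w))) (q (r (w) (w)) (f (h)))) (w))


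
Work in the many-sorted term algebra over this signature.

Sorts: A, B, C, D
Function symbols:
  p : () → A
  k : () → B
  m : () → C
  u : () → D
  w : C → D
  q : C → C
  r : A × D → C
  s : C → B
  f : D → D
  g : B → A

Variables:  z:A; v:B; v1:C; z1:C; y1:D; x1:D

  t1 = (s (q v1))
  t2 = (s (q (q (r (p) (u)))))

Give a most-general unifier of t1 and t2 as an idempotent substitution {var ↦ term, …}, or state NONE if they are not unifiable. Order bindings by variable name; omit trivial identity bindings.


{v1 ↦ (q (r (p) (u)))}


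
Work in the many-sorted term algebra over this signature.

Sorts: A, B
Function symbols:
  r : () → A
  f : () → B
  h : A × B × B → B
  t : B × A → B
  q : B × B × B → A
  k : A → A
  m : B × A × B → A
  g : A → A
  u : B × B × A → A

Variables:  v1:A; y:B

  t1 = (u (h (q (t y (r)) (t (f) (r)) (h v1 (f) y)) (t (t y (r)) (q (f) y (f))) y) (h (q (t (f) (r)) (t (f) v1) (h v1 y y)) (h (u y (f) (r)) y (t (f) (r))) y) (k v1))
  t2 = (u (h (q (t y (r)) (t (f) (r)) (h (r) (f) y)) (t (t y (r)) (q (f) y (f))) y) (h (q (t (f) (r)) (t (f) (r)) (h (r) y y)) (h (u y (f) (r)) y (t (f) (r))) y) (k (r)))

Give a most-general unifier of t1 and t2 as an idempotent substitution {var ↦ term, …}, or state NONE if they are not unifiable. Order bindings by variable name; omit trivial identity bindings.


{v1 ↦ (r)}


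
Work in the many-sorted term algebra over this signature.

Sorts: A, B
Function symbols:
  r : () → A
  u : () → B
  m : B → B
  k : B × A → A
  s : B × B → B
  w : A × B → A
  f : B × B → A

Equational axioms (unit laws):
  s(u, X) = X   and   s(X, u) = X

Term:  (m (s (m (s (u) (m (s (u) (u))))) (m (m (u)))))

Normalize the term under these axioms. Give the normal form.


1. (m (s (m (s (u) (m (s (u) (u))))) (m (m (u)))))  →  (m (s (m (m (s (u) (u)))) (m (m (u)))))
2. (m (s (m (m (s (u) (u)))) (m (m (u)))))  →  (m (s (m (m (u))) (m (m (u)))))

normal form = (m (s (m (m (u))) (m (m (u)))))


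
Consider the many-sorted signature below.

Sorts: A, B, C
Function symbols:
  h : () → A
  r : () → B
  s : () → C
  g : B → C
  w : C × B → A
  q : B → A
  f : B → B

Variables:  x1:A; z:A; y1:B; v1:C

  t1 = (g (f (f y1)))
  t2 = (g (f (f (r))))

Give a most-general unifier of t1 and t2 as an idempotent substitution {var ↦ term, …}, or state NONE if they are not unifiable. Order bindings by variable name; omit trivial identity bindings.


{y1 ↦ (r)}


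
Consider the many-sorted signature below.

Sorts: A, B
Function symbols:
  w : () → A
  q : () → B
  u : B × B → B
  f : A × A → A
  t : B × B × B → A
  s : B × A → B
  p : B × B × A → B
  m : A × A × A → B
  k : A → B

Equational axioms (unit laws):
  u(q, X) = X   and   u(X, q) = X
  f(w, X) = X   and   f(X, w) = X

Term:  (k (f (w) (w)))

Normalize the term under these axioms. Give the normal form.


normal form = (k (w))

1. (k (f (w) (w)))  →  (k (w))


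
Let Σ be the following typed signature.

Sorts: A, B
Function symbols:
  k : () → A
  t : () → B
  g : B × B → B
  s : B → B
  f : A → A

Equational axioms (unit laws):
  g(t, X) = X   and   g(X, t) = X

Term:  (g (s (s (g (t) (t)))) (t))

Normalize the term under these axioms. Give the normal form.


1. (g (s (s (g (t) (t)))) (t))  →  (s (s (g (t) (t))))
2. (s (s (g (t) (t))))  →  (s (s (t)))

normal form = (s (s (t)))


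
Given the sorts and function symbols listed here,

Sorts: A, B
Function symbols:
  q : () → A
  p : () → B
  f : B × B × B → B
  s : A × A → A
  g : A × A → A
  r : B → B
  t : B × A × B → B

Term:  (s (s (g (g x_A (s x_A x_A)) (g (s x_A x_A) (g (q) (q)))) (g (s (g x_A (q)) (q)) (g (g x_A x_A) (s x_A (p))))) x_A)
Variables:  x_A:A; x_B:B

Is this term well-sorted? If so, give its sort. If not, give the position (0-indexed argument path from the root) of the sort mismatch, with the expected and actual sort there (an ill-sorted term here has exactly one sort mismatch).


ill-sorted at position [0, 1, 1, 1, 1]: expected A, got B

        x_A : A
          x_A : A
          x_A : A
        (s x_A x_A) : A
      (g x_A (s x_A x_A)) : A
          x_A : A
          x_A : A
        (s x_A x_A) : A
          (q) : A
          (q) : A
        (g (q) (q)) : A
      (g (s x_A x_A) (g (q) (q))) : A
    (g (g x_A (s x_A x_A)) (g (s x_A x_A) (g (q) (q)))) : A
          x_A : A
          (q) : A
        (g x_A (q)) : A
        (q) : A
      (s (g x_A (q)) (q)) : A
          x_A : A
          x_A : A
        (g x_A x_A) : A
          x_A : A
          (p) : B
        (s x_A (p)) : ✗ arg 1 at [0, 1, 1, 1, 1] has sort B, expected A
  x_A : A


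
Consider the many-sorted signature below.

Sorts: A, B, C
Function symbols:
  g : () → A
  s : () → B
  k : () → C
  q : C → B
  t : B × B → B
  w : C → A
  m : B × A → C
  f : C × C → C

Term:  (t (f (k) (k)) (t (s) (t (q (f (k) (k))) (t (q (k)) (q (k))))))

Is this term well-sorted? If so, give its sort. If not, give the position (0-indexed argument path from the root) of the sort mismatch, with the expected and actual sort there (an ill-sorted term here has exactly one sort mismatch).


ill-sorted at position [0]: expected B, got C

    (k) : C
    (k) : C
  (f (k) (k)) : C
    (s) : B
          (k) : C
          (k) : C
        (f (k) (k)) : C
      (q (f (k) (k))) : B
          (k) : C
        (q (k)) : B
          (k) : C
        (q (k)) : B
      (t (q (k)) (q (k))) : B
    (t (q (f (k) (k))) (t (q (k)) (q (k)))) : B
  (t (s) (t (q (f (k) (k))) (t (q (k)) (q (k))))) : B
(t (f (k) (k)) (t (s) (t (q (f (k) (k))) (t (q (k)) (q (k)))))) : ✗ arg 0 at [0] has sort C, expected B


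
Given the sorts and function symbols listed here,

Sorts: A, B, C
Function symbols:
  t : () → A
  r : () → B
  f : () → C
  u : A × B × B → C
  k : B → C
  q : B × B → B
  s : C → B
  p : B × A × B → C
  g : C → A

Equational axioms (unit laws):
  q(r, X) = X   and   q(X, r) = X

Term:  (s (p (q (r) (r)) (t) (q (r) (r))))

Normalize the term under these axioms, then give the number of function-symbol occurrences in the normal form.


size = 5

1. (s (p (q (r) (r)) (t) (q (r) (r))))  →  (s (p (r) (t) (q (r) (r))))
2. (s (p (r) (t) (q (r) (r))))  →  (s (p (r) (t) (r)))
normal form: (s (p (r) (t) (r)))


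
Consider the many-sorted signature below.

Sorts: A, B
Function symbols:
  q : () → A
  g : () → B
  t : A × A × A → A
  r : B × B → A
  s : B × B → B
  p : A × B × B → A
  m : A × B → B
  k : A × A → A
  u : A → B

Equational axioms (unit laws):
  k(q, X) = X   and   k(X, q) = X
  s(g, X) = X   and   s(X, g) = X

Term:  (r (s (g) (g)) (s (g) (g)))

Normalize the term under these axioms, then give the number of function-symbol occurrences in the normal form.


1. (r (s (g) (g)) (s (g) (g)))  →  (r (g) (s (g) (g)))
2. (r (g) (s (g) (g)))  →  (r (g) (g))
normal form: (r (g) (g))

size = 3


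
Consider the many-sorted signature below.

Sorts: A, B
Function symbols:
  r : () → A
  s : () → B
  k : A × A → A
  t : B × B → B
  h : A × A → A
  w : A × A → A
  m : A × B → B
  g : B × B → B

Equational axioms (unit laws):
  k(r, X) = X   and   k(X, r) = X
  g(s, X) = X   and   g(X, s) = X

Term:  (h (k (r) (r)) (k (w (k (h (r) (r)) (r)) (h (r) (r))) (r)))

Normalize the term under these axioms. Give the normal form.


1. (h (k (r) (r)) (k (w (k (h (r) (r)) (r)) (h (r) (r))) (r)))  →  (h (r) (k (w (k (h (r) (r)) (r)) (h (r) (r))) (r)))
2. (h (r) (k (w (k (h (r) (r)) (r)) (h (r) (r))) (r)))  →  (h (r) (w (k (h (r) (r)) (r)) (h (r) (r))))
3. (h (r) (w (k (h (r) (r)) (r)) (h (r) (r))))  →  (h (r) (w (h (r) (r)) (h (r) (r))))

normal form = (h (r) (w (h (r) (r)) (h (r) (r))))


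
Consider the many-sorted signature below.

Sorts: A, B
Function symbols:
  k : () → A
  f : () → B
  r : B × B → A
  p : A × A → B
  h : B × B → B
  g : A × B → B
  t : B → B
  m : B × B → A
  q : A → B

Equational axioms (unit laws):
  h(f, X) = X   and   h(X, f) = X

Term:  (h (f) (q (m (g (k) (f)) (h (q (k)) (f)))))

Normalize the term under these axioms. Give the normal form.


1. (h (f) (q (m (g (k) (f)) (h (q (k)) (f)))))  →  (q (m (g (k) (f)) (h (q (k)) (f))))
2. (q (m (g (k) (f)) (h (q (k)) (f))))  →  (q (m (g (k) (f)) (q (k))))

normal form = (q (m (g (k) (f)) (q (k))))


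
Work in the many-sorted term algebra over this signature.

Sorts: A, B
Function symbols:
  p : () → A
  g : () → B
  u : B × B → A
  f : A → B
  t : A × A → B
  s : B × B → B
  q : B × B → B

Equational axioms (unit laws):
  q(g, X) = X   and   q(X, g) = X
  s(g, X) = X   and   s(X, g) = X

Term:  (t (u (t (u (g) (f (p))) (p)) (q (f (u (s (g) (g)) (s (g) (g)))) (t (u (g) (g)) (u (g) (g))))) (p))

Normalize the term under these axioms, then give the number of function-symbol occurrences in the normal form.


size = 21

1. (t (u (t (u (g) (f (p))) (p)) (q (f (u (s (g) (g)) (s (g) (g)))) (t (u (g) (g)) (u (g) (g))))) (p))  →  (t (u (t (u (g) (f (p))) (p)) (q (f (u (g) (s (g) (g)))) (t (u (g) (g)) (u (g) (g))))) (p))
2. (t (u (t (u (g) (f (p))) (p)) (q (f (u (g) (s (g) (g)))) (t (u (g) (g)) (u (g) (g))))) (p))  →  (t (u (t (u (g) (f (p))) (p)) (q (f (u (g) (g))) (t (u (g) (g)) (u (g) (g))))) (p))
normal form: (t (u (t (u (g) (f (p))) (p)) (q (f (u (g) (g))) (t (u (g) (g)) (u (g) (g))))) (p))


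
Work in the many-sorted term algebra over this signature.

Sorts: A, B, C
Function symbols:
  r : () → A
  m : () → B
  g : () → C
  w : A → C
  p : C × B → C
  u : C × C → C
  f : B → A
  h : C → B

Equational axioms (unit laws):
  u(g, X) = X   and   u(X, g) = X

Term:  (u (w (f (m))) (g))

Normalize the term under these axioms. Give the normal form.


normal form = (w (f (m)))

1. (u (w (f (m))) (g))  →  (w (f (m)))


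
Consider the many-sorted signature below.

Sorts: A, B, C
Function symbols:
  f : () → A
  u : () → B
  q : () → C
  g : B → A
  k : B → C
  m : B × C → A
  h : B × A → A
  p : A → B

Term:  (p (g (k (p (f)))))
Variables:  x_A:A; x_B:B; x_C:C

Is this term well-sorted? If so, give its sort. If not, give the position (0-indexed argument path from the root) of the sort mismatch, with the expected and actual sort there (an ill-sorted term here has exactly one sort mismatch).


        (f) : A
      (p (f)) : B
    (k (p (f))) : C
  (g (k (p (f)))) : ✗ arg 0 at [0, 0] has sort C, expected B

ill-sorted at position [0, 0]: expected B, got C


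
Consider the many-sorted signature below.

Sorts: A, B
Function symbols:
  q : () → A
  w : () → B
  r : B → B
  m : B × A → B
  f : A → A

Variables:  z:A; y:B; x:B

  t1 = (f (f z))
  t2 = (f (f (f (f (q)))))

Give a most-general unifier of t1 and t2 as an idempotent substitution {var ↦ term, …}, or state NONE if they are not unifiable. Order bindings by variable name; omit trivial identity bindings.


{z ↦ (f (f (q)))}


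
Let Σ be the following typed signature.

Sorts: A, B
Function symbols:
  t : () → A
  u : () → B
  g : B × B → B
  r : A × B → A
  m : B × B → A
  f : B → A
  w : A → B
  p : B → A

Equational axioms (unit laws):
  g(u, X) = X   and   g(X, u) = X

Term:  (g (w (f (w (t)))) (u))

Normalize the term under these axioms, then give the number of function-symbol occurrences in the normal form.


1. (g (w (f (w (t)))) (u))  →  (w (f (w (t))))
normal form: (w (f (w (t))))

size = 4


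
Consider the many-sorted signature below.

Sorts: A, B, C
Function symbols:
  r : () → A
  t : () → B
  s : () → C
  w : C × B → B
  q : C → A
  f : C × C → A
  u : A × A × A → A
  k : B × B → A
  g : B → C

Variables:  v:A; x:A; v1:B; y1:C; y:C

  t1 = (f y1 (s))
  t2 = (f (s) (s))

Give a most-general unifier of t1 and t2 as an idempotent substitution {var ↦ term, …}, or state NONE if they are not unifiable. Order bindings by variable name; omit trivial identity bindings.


{y1 ↦ (s)}


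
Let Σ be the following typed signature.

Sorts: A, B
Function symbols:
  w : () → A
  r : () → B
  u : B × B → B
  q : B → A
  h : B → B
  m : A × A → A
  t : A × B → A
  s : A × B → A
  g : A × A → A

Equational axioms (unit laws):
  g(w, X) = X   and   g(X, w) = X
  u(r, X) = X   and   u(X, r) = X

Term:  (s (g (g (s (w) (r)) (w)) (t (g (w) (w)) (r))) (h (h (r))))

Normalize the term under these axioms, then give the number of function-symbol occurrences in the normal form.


size = 11

1. (s (g (g (s (w) (r)) (w)) (t (g (w) (w)) (r))) (h (h (r))))  →  (s (g (s (w) (r)) (t (g (w) (w)) (r))) (h (h (r))))
2. (s (g (s (w) (r)) (t (g (w) (w)) (r))) (h (h (r))))  →  (s (g (s (w) (r)) (t (w) (r))) (h (h (r))))
normal form: (s (g (s (w) (r)) (t (w) (r))) (h (h (r))))


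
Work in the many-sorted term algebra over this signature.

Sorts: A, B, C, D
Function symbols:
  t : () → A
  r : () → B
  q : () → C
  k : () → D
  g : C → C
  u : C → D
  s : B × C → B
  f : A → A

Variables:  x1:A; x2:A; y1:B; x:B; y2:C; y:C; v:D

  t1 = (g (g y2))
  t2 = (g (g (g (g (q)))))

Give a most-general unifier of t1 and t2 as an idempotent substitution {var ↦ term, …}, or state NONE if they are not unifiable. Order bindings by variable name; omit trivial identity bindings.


{y2 ↦ (g (g (q)))}


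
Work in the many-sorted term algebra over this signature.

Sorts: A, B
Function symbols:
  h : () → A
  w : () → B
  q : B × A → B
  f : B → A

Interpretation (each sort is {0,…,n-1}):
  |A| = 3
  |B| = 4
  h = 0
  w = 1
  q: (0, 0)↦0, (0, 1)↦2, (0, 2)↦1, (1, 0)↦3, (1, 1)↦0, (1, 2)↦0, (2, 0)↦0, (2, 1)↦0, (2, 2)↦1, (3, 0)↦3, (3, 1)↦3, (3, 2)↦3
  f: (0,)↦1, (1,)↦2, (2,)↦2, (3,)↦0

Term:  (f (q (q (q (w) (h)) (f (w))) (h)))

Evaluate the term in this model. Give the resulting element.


value = 0

  w = 1
  h = 0
  (q (w) (h)) = q(1, 0) = 3
  w = 1
  (f (w)) = f(1,) = 2
  (q (q (w) (h)) (f (w))) = q(3, 2) = 3
  h = 0
  (q (q (q (w) (h)) (f (w))) (h)) = q(3, 0) = 3
  (f (q (q (q (w) (h)) (f (w))) (h))) = f(3,) = 0


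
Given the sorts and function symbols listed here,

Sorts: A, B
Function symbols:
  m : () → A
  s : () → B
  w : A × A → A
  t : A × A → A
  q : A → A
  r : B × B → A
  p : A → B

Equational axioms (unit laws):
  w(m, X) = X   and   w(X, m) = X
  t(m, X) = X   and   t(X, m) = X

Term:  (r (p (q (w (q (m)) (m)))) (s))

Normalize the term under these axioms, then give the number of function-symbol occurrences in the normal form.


size = 6

1. (r (p (q (w (q (m)) (m)))) (s))  →  (r (p (q (q (m)))) (s))
normal form: (r (p (q (q (m)))) (s))


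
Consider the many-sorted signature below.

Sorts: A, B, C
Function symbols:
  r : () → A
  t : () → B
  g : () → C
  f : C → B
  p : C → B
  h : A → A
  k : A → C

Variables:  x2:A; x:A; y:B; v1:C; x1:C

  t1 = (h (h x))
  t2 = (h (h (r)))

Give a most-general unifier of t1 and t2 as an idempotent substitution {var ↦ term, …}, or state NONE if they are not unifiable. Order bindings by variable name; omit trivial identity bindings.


{x ↦ (r)}


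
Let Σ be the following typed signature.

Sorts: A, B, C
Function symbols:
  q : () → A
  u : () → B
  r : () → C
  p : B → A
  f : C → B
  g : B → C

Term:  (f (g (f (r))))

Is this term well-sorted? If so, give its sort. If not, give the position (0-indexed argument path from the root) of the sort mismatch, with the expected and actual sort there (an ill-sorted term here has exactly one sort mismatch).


well-sorted; sort = B

      (r) : C
    (f (r)) : B
  (g (f (r))) : C
(f (g (f (r)))) : B


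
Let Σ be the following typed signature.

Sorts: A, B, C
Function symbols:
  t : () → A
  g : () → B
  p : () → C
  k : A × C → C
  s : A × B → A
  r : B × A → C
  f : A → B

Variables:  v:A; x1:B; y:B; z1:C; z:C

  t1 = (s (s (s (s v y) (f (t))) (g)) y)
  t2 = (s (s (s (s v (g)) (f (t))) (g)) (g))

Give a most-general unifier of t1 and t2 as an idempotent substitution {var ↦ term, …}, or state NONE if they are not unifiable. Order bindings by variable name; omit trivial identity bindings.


{y ↦ (g)}


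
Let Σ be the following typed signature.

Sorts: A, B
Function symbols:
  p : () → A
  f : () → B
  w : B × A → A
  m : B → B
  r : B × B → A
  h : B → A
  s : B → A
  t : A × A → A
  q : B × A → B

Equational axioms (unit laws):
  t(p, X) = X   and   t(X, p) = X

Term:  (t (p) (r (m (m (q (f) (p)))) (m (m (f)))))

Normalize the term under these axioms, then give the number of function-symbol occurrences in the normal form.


size = 9

1. (t (p) (r (m (m (q (f) (p)))) (m (m (f)))))  →  (r (m (m (q (f) (p)))) (m (m (f))))
normal form: (r (m (m (q (f) (p)))) (m (m (f))))


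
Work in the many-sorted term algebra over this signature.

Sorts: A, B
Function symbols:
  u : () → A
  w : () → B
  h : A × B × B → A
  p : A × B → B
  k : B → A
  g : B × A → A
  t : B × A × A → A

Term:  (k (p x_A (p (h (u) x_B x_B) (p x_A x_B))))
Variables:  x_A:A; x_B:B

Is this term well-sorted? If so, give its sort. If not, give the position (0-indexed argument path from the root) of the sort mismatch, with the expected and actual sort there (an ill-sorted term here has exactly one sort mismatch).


    x_A : A
        (u) : A
        x_B : B
        x_B : B
      (h (u) x_B x_B) : A
        x_A : A
        x_B : B
      (p x_A x_B) : B
    (p (h (u) x_B x_B) (p x_A x_B)) : B
  (p x_A (p (h (u) x_B x_B) (p x_A x_B))) : B
(k (p x_A (p (h (u) x_B x_B) (p x_A x_B)))) : A

well-sorted; sort = A


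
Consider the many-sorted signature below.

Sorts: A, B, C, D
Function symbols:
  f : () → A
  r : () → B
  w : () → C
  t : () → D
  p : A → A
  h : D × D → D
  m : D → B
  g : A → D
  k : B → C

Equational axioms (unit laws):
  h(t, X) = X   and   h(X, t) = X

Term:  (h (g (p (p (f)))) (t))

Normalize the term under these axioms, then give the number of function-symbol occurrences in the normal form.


1. (h (g (p (p (f)))) (t))  →  (g (p (p (f))))
normal form: (g (p (p (f))))

size = 4


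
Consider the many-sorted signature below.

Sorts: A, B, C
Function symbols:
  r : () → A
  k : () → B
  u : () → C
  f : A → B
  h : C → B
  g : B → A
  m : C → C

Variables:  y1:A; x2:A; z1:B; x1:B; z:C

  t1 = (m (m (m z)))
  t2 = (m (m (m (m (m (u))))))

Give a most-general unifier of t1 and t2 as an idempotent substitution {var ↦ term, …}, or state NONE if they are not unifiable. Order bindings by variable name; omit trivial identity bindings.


{z ↦ (m (m (u)))}


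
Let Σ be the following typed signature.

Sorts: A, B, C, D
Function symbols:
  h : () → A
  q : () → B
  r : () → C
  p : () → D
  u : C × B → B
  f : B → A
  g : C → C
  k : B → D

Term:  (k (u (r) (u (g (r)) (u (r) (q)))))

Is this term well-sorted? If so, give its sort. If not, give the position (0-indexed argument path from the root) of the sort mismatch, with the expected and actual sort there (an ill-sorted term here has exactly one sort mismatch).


well-sorted; sort = D

    (r) : C
        (r) : C
      (g (r)) : C
        (r) : C
        (q) : B
      (u (r) (q)) : B
    (u (g (r)) (u (r) (q))) : B
  (u (r) (u (g (r)) (u (r) (q)))) : B
(k (u (r) (u (g (r)) (u (r) (q))))) : D


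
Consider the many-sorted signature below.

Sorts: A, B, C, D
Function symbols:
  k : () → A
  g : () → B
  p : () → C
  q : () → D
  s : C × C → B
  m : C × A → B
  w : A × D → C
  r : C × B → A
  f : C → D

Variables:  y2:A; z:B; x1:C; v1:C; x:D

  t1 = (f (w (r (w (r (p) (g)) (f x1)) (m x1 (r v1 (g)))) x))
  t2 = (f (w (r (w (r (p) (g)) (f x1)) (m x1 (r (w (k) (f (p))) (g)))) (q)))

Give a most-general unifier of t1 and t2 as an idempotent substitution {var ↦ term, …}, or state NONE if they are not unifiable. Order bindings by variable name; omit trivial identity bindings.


{v1 ↦ (w (k) (f (p))), x ↦ (q)}


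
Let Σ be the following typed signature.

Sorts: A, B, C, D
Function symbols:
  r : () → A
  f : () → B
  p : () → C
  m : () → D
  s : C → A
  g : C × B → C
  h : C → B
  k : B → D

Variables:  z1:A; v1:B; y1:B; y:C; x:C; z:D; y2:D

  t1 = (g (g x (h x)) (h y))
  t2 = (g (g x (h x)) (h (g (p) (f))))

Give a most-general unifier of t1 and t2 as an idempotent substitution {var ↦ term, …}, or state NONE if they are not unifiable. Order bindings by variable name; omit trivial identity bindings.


{y ↦ (g (p) (f))}


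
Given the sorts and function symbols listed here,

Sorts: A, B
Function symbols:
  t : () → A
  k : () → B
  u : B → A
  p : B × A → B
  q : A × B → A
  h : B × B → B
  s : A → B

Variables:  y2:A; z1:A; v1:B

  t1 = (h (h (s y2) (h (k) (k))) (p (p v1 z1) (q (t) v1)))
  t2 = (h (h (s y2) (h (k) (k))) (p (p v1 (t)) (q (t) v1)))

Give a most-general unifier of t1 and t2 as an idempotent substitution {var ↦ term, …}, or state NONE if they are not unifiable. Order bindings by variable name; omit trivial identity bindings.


{z1 ↦ (t)}


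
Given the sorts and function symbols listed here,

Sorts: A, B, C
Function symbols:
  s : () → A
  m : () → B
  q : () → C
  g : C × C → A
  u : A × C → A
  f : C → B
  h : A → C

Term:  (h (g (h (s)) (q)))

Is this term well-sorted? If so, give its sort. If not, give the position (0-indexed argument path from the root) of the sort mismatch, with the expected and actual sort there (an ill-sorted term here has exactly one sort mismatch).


      (s) : A
    (h (s)) : C
    (q) : C
  (g (h (s)) (q)) : A
(h (g (h (s)) (q))) : C

well-sorted; sort = C


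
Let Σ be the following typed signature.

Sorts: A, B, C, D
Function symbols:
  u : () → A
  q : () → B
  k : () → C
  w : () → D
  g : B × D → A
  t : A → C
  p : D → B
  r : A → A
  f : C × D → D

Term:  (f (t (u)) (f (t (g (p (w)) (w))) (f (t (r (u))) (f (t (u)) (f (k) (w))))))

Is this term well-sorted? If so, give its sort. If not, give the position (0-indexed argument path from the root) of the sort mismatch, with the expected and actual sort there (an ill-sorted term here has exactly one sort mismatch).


well-sorted; sort = D

    (u) : A
  (t (u)) : C
          (w) : D
        (p (w)) : B
        (w) : D
      (g (p (w)) (w)) : A
    (t (g (p (w)) (w))) : C
          (u) : A
        (r (u)) : A
      (t (r (u))) : C
          (u) : A
        (t (u)) : C
          (k) : C
          (w) : D
        (f (k) (w)) : D
      (f (t (u)) (f (k) (w))) : D
    (f (t (r (u))) (f (t (u)) (f (k) (w)))) : D
  (f (t (g (p (w)) (w))) (f (t (r (u))) (f (t (u)) (f (k) (w))))) : D
(f (t (u)) (f (t (g (p (w)) (w))) (f (t (r (u))) (f (t (u)) (f (k) (w)))))) : D


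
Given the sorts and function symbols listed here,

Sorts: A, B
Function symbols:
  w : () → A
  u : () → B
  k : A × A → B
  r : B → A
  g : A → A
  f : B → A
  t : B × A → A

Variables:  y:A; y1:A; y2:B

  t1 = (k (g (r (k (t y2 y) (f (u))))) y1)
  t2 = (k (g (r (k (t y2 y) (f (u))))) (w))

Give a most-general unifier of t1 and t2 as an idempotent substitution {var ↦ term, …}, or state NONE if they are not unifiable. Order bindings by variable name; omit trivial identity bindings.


{y1 ↦ (w)}


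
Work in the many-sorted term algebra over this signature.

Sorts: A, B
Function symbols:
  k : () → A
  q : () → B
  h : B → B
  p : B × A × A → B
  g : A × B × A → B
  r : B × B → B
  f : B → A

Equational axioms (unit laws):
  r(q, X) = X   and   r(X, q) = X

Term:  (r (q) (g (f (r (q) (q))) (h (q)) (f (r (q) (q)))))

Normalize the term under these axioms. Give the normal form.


1. (r (q) (g (f (r (q) (q))) (h (q)) (f (r (q) (q)))))  →  (g (f (r (q) (q))) (h (q)) (f (r (q) (q))))
2. (g (f (r (q) (q))) (h (q)) (f (r (q) (q))))  →  (g (f (q)) (h (q)) (f (r (q) (q))))
3. (g (f (q)) (h (q)) (f (r (q) (q))))  →  (g (f (q)) (h (q)) (f (q)))

normal form = (g (f (q)) (h (q)) (f (q)))


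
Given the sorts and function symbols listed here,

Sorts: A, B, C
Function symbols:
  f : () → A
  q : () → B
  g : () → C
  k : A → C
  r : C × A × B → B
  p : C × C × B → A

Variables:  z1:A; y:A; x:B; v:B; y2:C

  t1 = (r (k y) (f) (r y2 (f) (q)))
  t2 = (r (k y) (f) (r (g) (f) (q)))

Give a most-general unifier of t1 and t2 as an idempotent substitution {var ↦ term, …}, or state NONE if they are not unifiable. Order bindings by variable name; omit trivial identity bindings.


{y2 ↦ (g)}


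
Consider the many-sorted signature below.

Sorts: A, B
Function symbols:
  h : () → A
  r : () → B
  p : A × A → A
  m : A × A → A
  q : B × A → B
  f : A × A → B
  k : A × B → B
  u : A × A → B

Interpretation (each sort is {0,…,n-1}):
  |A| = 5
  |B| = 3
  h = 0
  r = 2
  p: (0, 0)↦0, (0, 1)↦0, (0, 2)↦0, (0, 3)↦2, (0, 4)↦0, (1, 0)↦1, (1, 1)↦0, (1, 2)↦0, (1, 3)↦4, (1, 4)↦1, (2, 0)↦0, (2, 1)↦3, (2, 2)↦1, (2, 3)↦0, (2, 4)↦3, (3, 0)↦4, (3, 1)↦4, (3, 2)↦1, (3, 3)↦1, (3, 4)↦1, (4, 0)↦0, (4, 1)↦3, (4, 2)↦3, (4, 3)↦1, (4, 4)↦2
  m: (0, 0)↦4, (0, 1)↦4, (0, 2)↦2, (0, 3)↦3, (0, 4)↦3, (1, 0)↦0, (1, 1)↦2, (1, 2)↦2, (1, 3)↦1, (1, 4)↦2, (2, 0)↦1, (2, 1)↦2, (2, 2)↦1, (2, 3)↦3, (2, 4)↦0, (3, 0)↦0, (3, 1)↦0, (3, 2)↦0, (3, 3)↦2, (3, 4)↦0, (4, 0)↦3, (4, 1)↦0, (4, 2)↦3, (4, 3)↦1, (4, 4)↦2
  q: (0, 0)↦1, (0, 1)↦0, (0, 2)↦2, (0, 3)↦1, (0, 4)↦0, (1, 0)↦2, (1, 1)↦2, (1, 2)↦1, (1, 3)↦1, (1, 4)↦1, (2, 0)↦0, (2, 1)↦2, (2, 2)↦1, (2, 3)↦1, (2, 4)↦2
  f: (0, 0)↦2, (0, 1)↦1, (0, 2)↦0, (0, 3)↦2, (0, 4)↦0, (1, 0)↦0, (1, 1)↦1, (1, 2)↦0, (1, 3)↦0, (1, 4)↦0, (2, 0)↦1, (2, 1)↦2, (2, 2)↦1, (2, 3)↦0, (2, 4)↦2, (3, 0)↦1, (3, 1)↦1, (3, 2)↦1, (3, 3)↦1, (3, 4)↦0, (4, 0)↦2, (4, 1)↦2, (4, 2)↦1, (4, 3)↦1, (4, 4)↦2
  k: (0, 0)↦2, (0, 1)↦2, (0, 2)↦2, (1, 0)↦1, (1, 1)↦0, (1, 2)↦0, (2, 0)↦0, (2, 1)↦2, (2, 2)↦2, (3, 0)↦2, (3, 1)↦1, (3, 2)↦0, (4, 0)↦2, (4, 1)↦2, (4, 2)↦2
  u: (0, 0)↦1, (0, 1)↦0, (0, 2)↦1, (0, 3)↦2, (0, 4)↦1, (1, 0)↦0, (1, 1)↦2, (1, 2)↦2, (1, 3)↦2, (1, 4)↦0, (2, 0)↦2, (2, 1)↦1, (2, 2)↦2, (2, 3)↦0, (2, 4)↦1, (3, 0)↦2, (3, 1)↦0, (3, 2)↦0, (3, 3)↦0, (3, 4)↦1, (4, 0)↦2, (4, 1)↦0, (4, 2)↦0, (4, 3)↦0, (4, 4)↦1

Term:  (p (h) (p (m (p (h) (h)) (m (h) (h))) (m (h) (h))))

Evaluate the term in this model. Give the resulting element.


value = 0

  h = 0
  h = 0
  h = 0
  (p (h) (h)) = p(0, 0) = 0
  h = 0
  h = 0
  (m (h) (h)) = m(0, 0) = 4
  (m (p (h) (h)) (m (h) (h))) = m(0, 4) = 3
  h = 0
  h = 0
  (m (h) (h)) = m(0, 0) = 4
  (p (m (p (h) (h)) (m (h) (h))) (m (h) (h))) = p(3, 4) = 1
  (p (h) (p (m (p (h) (h)) (m (h) (h))) (m (h) (h)))) = p(0, 1) = 0


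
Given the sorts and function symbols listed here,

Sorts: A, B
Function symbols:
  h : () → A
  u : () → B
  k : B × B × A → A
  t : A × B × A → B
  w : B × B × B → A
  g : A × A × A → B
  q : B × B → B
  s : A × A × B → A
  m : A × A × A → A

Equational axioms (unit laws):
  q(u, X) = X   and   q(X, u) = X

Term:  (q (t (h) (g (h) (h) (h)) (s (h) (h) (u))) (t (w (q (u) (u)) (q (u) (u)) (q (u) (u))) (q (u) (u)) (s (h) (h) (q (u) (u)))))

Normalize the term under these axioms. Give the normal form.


1. (q (t (h) (g (h) (h) (h)) (s (h) (h) (u))) (t (w (q (u) (u)) (q (u) (u)) (q (u) (u))) (q (u) (u)) (s (h) (h) (q (u) (u)))))  →  (q (t (h) (g (h) (h) (h)) (s (h) (h) (u))) (t (w (u) (q (u) (u)) (q (u) (u))) (q (u) (u)) (s (h) (h) (q (u) (u)))))
2. (q (t (h) (g (h) (h) (h)) (s (h) (h) (u))) (t (w (u) (q (u) (u)) (q (u) (u))) (q (u) (u)) (s (h) (h) (q (u) (u)))))  →  (q (t (h) (g (h) (h) (h)) (s (h) (h) (u))) (t (w (u) (u) (q (u) (u))) (q (u) (u)) (s (h) (h) (q (u) (u)))))
3. (q (t (h) (g (h) (h) (h)) (s (h) (h) (u))) (t (w (u) (u) (q (u) (u))) (q (u) (u)) (s (h) (h) (q (u) (u)))))  →  (q (t (h) (g (h) (h) (h)) (s (h) (h) (u))) (t (w (u) (u) (u)) (q (u) (u)) (s (h) (h) (q (u) (u)))))
4. (q (t (h) (g (h) (h) (h)) (s (h) (h) (u))) (t (w (u) (u) (u)) (q (u) (u)) (s (h) (h) (q (u) (u)))))  →  (q (t (h) (g (h) (h) (h)) (s (h) (h) (u))) (t (w (u) (u) (u)) (u) (s (h) (h) (q (u) (u)))))
5. (q (t (h) (g (h) (h) (h)) (s (h) (h) (u))) (t (w (u) (u) (u)) (u) (s (h) (h) (q (u) (u)))))  →  (q (t (h) (g (h) (h) (h)) (s (h) (h) (u))) (t (w (u) (u) (u)) (u) (s (h) (h) (u))))

normal form = (q (t (h) (g (h) (h) (h)) (s (h) (h) (u))) (t (w (u) (u) (u)) (u) (s (h) (h) (u))))


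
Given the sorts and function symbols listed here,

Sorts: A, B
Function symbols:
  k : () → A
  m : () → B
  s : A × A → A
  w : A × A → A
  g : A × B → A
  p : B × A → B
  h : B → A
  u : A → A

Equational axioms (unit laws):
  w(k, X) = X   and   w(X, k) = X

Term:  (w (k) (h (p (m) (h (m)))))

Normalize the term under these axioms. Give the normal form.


normal form = (h (p (m) (h (m))))

1. (w (k) (h (p (m) (h (m)))))  →  (h (p (m) (h (m))))


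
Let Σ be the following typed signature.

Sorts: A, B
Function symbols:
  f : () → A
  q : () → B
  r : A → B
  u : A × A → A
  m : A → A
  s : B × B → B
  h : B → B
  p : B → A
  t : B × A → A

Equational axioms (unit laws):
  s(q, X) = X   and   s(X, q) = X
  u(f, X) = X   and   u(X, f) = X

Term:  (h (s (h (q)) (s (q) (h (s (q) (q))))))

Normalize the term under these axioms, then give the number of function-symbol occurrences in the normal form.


1. (h (s (h (q)) (s (q) (h (s (q) (q))))))  →  (h (s (h (q)) (h (s (q) (q)))))
2. (h (s (h (q)) (h (s (q) (q)))))  →  (h (s (h (q)) (h (q))))
normal form: (h (s (h (q)) (h (q))))

size = 6


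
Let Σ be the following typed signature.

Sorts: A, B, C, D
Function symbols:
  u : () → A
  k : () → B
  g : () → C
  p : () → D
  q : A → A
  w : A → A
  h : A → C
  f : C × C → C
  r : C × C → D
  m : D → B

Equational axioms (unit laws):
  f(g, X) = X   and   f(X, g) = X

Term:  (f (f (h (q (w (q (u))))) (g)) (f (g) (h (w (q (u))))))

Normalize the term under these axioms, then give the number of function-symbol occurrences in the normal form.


1. (f (f (h (q (w (q (u))))) (g)) (f (g) (h (w (q (u))))))  →  (f (h (q (w (q (u))))) (f (g) (h (w (q (u))))))
2. (f (h (q (w (q (u))))) (f (g) (h (w (q (u))))))  →  (f (h (q (w (q (u))))) (h (w (q (u)))))
normal form: (f (h (q (w (q (u))))) (h (w (q (u)))))

size = 10


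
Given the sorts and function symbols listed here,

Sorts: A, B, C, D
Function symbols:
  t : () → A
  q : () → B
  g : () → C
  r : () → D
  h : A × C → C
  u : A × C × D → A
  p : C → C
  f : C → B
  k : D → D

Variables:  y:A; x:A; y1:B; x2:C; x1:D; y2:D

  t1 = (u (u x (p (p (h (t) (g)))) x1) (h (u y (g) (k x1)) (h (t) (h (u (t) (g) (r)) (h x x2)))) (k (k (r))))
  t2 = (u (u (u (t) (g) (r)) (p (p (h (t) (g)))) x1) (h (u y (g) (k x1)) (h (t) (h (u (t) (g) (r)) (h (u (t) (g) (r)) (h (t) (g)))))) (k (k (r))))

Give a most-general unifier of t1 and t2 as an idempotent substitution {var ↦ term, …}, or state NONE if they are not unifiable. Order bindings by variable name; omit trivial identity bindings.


{x ↦ (u (t) (g) (r)), x2 ↦ (h (t) (g))}


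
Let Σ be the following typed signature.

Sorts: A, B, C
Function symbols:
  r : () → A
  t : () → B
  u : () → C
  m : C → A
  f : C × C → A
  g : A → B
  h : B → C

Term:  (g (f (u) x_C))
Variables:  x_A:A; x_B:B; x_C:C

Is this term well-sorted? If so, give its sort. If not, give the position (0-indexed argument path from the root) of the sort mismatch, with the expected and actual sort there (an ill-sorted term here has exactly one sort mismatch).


    (u) : C
    x_C : C
  (f (u) x_C) : A
(g (f (u) x_C)) : B

well-sorted; sort = B


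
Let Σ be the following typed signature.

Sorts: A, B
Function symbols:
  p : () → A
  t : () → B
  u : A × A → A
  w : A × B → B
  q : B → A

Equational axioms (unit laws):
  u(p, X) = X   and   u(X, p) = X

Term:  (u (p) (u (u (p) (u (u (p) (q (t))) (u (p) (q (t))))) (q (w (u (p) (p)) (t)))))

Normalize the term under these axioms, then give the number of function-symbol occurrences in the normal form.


size = 10

1. (u (p) (u (u (p) (u (u (p) (q (t))) (u (p) (q (t))))) (q (w (u (p) (p)) (t)))))  →  (u (u (p) (u (u (p) (q (t))) (u (p) (q (t))))) (q (w (u (p) (p)) (t))))
2. (u (u (p) (u (u (p) (q (t))) (u (p) (q (t))))) (q (w (u (p) (p)) (t))))  →  (u (u (u (p) (q (t))) (u (p) (q (t)))) (q (w (u (p) (p)) (t))))
3. (u (u (u (p) (q (t))) (u (p) (q (t)))) (q (w (u (p) (p)) (t))))  →  (u (u (q (t)) (u (p) (q (t)))) (q (w (u (p) (p)) (t))))
4. (u (u (q (t)) (u (p) (q (t)))) (q (w (u (p) (p)) (t))))  →  (u (u (q (t)) (q (t))) (q (w (u (p) (p)) (t))))
5. (u (u (q (t)) (q (t))) (q (w (u (p) (p)) (t))))  →  (u (u (q (t)) (q (t))) (q (w (p) (t))))
normal form: (u (u (q (t)) (q (t))) (q (w (p) (t))))


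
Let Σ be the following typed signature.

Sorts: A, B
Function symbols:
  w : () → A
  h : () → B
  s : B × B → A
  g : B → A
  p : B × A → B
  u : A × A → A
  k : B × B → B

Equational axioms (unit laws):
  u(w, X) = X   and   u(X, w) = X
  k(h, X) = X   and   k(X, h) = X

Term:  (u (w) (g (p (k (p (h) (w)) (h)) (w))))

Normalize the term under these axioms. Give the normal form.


normal form = (g (p (p (h) (w)) (w)))

1. (u (w) (g (p (k (p (h) (w)) (h)) (w))))  →  (g (p (k (p (h) (w)) (h)) (w)))
2. (g (p (k (p (h) (w)) (h)) (w)))  →  (g (p (p (h) (w)) (w)))


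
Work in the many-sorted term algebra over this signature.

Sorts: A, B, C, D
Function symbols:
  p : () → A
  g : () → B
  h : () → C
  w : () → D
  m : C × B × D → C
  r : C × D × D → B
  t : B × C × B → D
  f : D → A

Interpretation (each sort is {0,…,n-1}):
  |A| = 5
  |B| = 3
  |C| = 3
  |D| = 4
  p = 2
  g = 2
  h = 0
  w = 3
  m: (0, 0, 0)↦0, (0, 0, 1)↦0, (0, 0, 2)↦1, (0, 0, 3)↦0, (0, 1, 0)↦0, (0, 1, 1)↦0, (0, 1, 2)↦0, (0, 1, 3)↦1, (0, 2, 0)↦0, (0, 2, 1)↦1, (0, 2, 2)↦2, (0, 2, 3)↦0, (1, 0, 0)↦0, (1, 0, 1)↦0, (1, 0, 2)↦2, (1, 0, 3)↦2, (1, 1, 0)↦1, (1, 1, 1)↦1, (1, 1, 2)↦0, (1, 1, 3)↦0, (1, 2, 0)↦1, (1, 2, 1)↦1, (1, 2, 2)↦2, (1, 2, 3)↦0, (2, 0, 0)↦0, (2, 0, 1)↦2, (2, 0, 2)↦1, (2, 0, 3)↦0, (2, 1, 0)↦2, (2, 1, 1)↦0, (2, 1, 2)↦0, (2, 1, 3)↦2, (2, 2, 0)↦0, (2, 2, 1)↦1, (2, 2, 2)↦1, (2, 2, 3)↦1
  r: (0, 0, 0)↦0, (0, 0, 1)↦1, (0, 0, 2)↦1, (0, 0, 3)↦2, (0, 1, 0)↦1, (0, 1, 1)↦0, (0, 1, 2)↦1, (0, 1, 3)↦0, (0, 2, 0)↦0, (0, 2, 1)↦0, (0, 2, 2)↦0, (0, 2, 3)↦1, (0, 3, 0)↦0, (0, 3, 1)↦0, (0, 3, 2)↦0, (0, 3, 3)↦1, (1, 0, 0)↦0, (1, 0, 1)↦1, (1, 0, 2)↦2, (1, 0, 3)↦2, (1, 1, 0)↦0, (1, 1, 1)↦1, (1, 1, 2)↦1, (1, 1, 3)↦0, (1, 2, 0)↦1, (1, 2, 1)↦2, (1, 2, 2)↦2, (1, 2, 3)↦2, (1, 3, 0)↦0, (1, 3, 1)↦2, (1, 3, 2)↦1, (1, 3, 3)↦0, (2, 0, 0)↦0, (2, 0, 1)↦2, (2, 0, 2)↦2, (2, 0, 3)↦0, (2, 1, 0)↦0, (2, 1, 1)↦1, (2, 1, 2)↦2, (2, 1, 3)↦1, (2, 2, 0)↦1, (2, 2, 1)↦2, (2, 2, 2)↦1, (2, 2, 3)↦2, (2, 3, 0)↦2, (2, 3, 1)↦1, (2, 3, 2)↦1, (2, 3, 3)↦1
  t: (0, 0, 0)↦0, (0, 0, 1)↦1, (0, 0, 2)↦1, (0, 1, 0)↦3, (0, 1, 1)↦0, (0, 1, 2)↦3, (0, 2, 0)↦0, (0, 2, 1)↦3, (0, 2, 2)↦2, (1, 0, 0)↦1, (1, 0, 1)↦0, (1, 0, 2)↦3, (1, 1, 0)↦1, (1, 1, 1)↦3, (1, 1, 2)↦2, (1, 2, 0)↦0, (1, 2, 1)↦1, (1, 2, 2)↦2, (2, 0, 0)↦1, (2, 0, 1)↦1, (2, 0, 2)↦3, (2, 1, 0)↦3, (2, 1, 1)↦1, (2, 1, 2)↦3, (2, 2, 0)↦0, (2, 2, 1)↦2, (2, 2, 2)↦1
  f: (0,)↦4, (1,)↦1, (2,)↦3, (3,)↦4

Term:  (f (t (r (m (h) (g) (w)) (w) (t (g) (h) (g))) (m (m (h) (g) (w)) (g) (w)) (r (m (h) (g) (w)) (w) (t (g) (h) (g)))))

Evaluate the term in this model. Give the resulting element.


  h = 0
  g = 2
  w = 3
  (m (h) (g) (w)) = m(0, 2, 3) = 0
  w = 3
  g = 2
  h = 0
  g = 2
  (t (g) (h) (g)) = t(2, 0, 2) = 3
  (r (m (h) (g) (w)) (w) (t (g) (h) (g))) = r(0, 3, 3) = 1
  h = 0
  g = 2
  w = 3
  (m (h) (g) (w)) = m(0, 2, 3) = 0
  g = 2
  w = 3
  (m (m (h) (g) (w)) (g) (w)) = m(0, 2, 3) = 0
  h = 0
  g = 2
  w = 3
  (m (h) (g) (w)) = m(0, 2, 3) = 0
  w = 3
  g = 2
  h = 0
  g = 2
  (t (g) (h) (g)) = t(2, 0, 2) = 3
  (r (m (h) (g) (w)) (w) (t (g) (h) (g))) = r(0, 3, 3) = 1
  (t (r (m (h) (g) (w)) (w) (t (g) (h) (g))) (m (m (h) (g) (w)) (g) (w)) (r (m (h) (g) (w)) (w) (t (g) (h) (g)))) = t(1, 0, 1) = 0
  (f (t (r (m (h) (g) (w)) (w) (t (g) (h) (g))) (m (m (h) (g) (w)) (g) (w)) (r (m (h) (g) (w)) (w) (t (g) (h) (g))))) = f(0,) = 4

value = 4


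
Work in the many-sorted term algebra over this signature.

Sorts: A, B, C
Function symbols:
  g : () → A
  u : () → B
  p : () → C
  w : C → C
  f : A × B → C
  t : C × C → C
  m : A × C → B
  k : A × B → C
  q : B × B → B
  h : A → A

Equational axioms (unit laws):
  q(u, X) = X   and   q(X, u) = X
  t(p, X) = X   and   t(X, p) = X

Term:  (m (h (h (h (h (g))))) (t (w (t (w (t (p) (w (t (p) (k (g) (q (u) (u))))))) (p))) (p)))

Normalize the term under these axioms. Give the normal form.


normal form = (m (h (h (h (h (g))))) (w (w (w (k (g) (u))))))

1. (m (h (h (h (h (g))))) (t (w (t (w (t (p) (w (t (p) (k (g) (q (u) (u))))))) (p))) (p)))  →  (m (h (h (h (h (g))))) (w (t (w (t (p) (w (t (p) (k (g) (q (u) (u))))))) (p))))
2. (m (h (h (h (h (g))))) (w (t (w (t (p) (w (t (p) (k (g) (q (u) (u))))))) (p))))  →  (m (h (h (h (h (g))))) (w (w (t (p) (w (t (p) (k (g) (q (u) (u)))))))))
3. (m (h (h (h (h (g))))) (w (w (t (p) (w (t (p) (k (g) (q (u) (u)))))))))  →  (m (h (h (h (h (g))))) (w (w (w (t (p) (k (g) (q (u) (u))))))))
4. (m (h (h (h (h (g))))) (w (w (w (t (p) (k (g) (q (u) (u))))))))  →  (m (h (h (h (h (g))))) (w (w (w (k (g) (q (u) (u)))))))
5. (m (h (h (h (h (g))))) (w (w (w (k (g) (q (u) (u)))))))  →  (m (h (h (h (h (g))))) (w (w (w (k (g) (u))))))


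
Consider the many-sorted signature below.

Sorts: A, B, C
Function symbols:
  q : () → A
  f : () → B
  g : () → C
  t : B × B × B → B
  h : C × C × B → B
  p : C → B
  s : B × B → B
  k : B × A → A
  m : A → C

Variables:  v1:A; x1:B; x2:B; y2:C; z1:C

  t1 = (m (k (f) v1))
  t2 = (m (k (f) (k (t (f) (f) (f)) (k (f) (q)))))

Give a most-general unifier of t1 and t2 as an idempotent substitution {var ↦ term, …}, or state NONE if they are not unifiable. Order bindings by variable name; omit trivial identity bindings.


{v1 ↦ (k (t (f) (f) (f)) (k (f) (q)))}
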